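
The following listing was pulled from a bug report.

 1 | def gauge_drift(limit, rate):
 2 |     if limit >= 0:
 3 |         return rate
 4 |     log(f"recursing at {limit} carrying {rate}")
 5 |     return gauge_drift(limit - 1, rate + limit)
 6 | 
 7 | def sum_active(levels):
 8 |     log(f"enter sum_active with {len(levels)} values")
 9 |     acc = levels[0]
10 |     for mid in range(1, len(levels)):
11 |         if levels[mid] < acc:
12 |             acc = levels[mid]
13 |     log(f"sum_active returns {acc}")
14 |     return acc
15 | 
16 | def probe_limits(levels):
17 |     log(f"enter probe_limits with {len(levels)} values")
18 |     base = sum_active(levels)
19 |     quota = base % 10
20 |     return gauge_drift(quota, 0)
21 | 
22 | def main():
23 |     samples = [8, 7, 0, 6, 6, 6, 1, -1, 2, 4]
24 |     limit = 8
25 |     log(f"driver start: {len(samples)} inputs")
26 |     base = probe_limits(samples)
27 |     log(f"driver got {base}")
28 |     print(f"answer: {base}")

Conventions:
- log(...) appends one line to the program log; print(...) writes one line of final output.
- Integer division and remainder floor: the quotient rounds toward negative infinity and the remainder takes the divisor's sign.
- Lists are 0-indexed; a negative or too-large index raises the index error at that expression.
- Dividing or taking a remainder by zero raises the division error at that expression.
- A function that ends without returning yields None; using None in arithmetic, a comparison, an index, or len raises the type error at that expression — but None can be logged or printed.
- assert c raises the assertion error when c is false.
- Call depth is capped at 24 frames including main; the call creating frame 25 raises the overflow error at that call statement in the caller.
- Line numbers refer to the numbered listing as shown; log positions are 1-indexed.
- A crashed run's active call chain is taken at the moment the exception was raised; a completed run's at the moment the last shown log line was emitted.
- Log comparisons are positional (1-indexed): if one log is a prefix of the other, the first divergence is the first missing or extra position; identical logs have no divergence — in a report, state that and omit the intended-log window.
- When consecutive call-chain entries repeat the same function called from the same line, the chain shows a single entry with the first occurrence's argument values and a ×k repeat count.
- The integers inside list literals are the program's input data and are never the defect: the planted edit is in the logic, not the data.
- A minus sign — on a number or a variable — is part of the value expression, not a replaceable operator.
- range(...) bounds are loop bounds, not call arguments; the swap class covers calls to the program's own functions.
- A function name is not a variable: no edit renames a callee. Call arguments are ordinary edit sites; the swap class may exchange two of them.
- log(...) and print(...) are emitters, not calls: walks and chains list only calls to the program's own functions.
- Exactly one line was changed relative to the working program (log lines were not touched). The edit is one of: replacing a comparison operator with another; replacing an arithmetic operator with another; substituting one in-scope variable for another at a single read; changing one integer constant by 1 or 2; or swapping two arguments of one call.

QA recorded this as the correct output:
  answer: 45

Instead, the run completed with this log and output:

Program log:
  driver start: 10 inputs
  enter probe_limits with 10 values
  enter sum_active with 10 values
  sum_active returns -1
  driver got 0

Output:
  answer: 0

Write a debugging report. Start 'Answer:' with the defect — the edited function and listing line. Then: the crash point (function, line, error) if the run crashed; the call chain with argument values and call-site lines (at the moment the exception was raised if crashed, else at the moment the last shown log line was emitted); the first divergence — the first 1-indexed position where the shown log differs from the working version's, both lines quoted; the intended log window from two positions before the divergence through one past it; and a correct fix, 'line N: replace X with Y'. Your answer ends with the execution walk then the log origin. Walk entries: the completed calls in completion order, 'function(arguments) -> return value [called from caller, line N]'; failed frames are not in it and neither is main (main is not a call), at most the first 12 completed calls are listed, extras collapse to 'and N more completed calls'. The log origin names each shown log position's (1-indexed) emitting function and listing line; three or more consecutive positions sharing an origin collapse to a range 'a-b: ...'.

Answer: the defect is in gauge_drift at line 2.
Key observation: The log first diverges at position 5: the faulty run prints 'driver got 0' where the working version prints 'recursing at 9 carrying 0'.
Call chain: main.
First divergence: position 5 — the shown line 'driver got 0' should read 'recursing at 9 carrying 0'.
Intended log window:
  3: enter sum_active with 10 values
  4: sum_active returns -1
  5: recursing at 9 carrying 0
  6: recursing at 8 carrying 9
Execution walk:
  sum_active([8, 7, 0, 6, 6, 6, 1, -1, 2, 4]) -> -1  [called from probe_limits, line 18]
  gauge_drift(9, 0) -> 0  [called from probe_limits, line 20]
  probe_limits([8, 7, 0, 6, 6, 6, 1, -1, 2, 4]) -> 0  [called from main, line 26]
Log line origins:
  1: logged in main at line 25
  2: logged in probe_limits at line 17
  3: logged in sum_active at line 8
  4: logged in sum_active at line 13
  5: logged in main at line 27
A correct fix: line 2: replace `>=` with `<=`.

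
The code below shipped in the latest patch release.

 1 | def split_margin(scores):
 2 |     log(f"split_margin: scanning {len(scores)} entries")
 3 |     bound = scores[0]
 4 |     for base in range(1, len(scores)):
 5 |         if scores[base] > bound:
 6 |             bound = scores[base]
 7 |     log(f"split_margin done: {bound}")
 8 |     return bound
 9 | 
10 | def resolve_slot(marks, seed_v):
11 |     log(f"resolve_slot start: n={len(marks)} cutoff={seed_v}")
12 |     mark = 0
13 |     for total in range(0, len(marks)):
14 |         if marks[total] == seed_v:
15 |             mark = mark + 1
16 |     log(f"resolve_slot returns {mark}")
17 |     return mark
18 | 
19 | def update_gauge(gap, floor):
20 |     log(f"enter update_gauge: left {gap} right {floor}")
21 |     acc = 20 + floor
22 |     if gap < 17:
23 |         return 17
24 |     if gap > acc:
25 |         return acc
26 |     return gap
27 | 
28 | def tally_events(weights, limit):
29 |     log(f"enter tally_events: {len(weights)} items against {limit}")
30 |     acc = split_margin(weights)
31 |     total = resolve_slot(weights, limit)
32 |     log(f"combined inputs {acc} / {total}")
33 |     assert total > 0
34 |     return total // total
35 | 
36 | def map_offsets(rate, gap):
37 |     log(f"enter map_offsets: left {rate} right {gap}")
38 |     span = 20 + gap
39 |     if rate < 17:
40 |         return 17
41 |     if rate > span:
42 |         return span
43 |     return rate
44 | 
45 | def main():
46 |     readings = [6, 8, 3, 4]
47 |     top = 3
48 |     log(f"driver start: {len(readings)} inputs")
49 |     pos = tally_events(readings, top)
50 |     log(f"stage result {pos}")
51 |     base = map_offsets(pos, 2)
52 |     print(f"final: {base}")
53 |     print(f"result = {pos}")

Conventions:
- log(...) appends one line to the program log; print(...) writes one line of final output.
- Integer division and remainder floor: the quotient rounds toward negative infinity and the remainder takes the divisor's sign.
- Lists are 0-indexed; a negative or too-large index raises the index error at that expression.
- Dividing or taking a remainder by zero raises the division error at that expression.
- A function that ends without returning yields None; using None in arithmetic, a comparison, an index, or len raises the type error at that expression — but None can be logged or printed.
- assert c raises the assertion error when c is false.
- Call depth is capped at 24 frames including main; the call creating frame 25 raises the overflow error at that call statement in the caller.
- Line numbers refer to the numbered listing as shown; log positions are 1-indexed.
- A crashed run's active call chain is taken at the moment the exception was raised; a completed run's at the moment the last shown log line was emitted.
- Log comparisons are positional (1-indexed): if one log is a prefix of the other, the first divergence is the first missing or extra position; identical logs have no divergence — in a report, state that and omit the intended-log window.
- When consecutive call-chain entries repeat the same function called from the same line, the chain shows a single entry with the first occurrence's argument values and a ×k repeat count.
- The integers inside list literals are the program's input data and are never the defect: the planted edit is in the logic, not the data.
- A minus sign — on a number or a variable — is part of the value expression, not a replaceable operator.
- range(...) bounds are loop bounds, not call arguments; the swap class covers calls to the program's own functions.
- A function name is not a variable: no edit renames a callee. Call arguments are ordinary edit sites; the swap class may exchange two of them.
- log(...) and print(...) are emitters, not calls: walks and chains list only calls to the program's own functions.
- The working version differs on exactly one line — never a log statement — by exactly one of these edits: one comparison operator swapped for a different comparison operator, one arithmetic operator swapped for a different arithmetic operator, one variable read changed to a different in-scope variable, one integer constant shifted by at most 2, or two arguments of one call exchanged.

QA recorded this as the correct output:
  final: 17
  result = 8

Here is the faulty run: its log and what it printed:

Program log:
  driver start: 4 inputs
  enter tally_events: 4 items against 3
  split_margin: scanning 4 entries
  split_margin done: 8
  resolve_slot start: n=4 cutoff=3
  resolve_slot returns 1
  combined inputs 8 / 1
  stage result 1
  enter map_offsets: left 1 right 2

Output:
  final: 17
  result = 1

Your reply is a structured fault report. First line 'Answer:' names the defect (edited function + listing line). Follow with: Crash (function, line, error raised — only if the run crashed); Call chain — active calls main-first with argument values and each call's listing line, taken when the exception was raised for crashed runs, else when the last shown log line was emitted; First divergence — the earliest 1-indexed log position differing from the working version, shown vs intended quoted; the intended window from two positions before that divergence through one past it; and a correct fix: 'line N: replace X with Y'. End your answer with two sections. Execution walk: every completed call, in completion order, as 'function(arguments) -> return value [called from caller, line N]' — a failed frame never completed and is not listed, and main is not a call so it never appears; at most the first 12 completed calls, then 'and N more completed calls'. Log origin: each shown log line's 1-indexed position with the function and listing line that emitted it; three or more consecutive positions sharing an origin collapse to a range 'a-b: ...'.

Answer: the defect is in tally_events at line 34.
Key fact: Position 8 is the first bad log line: 'stage result 1' should read 'stage result 8'.
Call chain: main -> map_offsets(1, 2) (called at line 51).
First divergence: position 8 — the shown line 'stage result 1' should read 'stage result 8'.
Intended log window:
  6: resolve_slot returns 1
  7: combined inputs 8 / 1
  8: stage result 8
  9: enter map_offsets: left 8 right 2
Execution walk:
  split_margin([6, 8, 3, 4]) -> 8  [called from tally_events, line 30]
  resolve_slot([6, 8, 3, 4], 3) -> 1  [called from tally_events, line 31]
  tally_events([6, 8, 3, 4], 3) -> 1  [called from main, line 49]
  map_offsets(1, 2) -> 17  [called from main, line 51]
Log line origins:
  1: from main, line 48
  2: from tally_events, line 29
  3: from split_margin, line 2
  4: from split_margin, line 7
  5: from resolve_slot, line 11
  6: from resolve_slot, line 16
  7: from tally_events, line 32
  8: from main, line 50
  9: from map_offsets, line 37
A correct fix: line 34: replace `total // total` with `acc // total`.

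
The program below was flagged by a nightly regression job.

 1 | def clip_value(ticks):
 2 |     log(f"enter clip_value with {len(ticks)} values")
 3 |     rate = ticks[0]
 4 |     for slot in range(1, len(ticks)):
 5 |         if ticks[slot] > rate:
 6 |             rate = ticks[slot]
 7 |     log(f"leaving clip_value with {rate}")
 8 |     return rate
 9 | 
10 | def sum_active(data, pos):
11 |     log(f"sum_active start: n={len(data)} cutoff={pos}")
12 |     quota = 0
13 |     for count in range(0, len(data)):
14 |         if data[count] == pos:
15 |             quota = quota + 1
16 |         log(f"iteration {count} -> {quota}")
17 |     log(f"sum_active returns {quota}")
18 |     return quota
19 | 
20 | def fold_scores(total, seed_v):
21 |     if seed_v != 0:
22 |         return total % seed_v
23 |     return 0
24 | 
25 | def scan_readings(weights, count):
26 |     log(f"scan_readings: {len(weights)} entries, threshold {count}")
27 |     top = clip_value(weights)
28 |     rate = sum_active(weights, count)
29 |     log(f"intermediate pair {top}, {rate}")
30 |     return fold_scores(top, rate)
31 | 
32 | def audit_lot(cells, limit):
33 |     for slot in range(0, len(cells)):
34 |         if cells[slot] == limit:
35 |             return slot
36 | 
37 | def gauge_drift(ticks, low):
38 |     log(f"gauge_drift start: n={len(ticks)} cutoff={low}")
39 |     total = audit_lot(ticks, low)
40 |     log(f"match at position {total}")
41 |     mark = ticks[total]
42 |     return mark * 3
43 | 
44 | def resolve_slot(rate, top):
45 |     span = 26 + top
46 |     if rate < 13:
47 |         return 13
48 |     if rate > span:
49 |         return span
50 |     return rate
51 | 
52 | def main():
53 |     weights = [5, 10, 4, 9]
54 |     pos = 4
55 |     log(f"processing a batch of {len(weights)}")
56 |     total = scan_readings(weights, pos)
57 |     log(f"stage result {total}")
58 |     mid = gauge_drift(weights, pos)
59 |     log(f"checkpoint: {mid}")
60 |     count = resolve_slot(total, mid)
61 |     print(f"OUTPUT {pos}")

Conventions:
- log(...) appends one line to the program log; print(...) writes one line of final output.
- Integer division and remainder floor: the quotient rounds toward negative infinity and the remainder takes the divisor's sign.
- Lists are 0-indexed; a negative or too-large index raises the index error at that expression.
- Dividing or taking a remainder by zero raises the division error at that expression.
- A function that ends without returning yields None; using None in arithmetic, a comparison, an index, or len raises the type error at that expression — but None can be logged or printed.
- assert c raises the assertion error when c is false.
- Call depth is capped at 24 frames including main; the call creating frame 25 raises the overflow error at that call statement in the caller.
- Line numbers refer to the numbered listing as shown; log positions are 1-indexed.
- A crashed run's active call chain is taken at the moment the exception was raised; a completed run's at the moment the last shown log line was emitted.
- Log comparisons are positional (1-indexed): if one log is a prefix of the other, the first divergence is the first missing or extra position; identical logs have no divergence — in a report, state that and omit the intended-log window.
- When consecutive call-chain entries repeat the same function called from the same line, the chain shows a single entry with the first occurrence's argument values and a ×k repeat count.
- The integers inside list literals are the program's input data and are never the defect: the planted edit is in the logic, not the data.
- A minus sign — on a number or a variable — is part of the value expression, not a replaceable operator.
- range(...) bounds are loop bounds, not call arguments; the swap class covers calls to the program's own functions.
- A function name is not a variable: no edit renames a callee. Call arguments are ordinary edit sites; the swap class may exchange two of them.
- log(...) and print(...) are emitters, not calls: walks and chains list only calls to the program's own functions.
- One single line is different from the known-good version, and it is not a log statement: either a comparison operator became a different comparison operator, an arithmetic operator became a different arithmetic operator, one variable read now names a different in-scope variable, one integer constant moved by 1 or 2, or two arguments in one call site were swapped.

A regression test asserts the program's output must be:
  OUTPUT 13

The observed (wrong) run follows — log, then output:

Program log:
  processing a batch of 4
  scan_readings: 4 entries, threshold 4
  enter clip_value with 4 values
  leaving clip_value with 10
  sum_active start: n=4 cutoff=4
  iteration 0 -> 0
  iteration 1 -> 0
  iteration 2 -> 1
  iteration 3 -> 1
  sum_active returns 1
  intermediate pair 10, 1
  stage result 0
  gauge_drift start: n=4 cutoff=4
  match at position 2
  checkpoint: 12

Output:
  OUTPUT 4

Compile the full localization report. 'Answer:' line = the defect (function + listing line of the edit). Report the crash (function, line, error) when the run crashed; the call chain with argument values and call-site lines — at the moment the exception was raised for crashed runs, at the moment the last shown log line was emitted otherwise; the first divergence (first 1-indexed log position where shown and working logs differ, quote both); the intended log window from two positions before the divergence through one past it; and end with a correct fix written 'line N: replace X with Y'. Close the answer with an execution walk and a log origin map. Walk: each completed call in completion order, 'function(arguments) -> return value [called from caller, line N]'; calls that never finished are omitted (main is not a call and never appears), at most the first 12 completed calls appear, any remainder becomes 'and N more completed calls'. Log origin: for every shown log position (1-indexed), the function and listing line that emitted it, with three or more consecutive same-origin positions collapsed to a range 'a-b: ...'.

Answer: the defect is in main at line 61.
Key observation: The two runs log identically and part ways only at the printed values.
Call chain: main.
First divergence: none (the log streams are identical).
Execution walk:
  clip_value([5, 10, 4, 9]) -> 10  [called from scan_readings, line 27]
  sum_active([5, 10, 4, 9], 4) -> 1  [called from scan_readings, line 28]
  fold_scores(10, 1) -> 0  [called from scan_readings, line 30]
  scan_readings([5, 10, 4, 9], 4) -> 0  [called from main, line 56]
  audit_lot([5, 10, 4, 9], 4) -> 2  [called from gauge_drift, line 39]
  gauge_drift([5, 10, 4, 9], 4) -> 12  [called from main, line 58]
  resolve_slot(0, 12) -> 13  [called from main, line 60]
Log origins:
  1: from main, line 55
  2: from scan_readings, line 26
  3: from clip_value, line 2
  4: from clip_value, line 7
  5: from sum_active, line 11
  6-9: from sum_active, line 16
  10: from sum_active, line 17
  11: from scan_readings, line 29
  12: from main, line 57
  13: from gauge_drift, line 38
  14: from gauge_drift, line 40
  15: from main, line 59
A correct fix: line 61: replace `pos` with `count`.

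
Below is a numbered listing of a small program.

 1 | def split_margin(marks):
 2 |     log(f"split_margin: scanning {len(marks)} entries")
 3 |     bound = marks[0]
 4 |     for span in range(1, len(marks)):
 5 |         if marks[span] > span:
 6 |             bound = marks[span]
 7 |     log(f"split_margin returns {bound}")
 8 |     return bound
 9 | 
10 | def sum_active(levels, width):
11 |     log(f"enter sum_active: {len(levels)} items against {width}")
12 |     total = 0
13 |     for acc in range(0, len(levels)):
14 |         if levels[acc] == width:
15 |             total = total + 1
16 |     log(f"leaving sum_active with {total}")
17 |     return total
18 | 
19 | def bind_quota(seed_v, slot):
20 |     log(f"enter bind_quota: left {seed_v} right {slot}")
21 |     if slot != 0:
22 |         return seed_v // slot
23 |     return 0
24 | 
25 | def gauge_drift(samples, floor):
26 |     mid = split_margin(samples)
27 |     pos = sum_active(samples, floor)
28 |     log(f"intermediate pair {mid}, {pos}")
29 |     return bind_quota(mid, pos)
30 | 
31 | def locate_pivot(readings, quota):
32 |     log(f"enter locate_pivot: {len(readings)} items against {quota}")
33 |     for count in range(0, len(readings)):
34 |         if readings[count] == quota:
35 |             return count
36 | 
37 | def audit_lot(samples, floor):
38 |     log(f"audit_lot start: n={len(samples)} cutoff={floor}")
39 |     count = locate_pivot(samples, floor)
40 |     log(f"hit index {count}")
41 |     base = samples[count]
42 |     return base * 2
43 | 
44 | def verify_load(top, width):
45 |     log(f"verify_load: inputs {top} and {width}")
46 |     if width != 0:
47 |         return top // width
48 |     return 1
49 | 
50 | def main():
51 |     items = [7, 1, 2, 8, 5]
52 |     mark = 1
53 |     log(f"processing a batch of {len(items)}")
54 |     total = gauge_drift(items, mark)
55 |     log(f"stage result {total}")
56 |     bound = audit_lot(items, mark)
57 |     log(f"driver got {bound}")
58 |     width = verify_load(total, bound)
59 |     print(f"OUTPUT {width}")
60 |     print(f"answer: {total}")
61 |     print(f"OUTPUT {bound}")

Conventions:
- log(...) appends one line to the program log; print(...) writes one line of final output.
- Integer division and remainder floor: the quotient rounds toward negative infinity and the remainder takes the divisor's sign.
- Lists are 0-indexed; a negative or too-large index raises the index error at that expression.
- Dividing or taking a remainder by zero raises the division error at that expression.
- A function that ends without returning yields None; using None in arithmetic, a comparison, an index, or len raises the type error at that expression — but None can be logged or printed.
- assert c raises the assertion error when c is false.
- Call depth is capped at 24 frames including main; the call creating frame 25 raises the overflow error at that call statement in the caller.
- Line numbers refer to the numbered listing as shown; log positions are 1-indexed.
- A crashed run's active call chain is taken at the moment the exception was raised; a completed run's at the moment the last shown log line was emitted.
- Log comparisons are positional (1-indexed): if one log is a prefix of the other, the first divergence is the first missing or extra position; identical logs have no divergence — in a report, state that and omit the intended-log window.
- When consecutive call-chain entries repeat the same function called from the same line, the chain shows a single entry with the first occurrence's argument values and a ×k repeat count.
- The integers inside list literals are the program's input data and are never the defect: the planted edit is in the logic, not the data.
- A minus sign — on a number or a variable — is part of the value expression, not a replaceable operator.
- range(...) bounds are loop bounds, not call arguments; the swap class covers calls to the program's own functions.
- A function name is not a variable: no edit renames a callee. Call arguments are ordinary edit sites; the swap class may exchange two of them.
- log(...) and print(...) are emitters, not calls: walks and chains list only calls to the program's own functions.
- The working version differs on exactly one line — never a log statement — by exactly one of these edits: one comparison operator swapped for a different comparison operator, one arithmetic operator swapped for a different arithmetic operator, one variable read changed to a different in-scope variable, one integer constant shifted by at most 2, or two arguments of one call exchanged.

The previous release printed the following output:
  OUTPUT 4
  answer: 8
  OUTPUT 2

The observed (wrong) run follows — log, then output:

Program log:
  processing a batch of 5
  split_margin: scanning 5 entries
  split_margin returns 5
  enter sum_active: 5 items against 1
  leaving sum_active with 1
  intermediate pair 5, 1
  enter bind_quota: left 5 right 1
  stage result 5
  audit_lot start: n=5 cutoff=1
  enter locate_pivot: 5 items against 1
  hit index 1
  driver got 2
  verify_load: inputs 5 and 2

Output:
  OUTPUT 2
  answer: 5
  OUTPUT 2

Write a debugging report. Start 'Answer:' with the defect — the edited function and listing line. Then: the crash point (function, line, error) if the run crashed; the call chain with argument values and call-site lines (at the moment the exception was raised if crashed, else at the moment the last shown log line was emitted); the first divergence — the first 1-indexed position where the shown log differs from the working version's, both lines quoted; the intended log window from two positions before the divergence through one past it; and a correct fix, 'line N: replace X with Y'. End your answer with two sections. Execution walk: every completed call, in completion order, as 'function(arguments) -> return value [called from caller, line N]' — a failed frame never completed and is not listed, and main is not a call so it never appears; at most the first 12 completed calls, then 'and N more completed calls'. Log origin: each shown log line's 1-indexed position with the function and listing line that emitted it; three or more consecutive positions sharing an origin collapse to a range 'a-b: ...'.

Answer: the defect is in split_margin at line 5.
The tell: Everything matches until log position 3, which reads 'split_margin returns 5' in place of 'split_margin returns 8'.
Call chain: main -> verify_load(5, 2) (called at line 58).
First divergence: position 3; shown 'split_margin returns 5' vs intended 'split_margin returns 8'.
Intended log window:
  1: processing a batch of 5
  2: split_margin: scanning 5 entries
  3: split_margin returns 8
  4: enter sum_active: 5 items against 1
Execution walk:
  split_margin([7, 1, 2, 8, 5]) -> 5  [called from gauge_drift, line 26]
  sum_active([7, 1, 2, 8, 5], 1) -> 1  [called from gauge_drift, line 27]
  bind_quota(5, 1) -> 5  [called from gauge_drift, line 29]
  gauge_drift([7, 1, 2, 8, 5], 1) -> 5  [called from main, line 54]
  locate_pivot([7, 1, 2, 8, 5], 1) -> 1  [called from audit_lot, line 39]
  audit_lot([7, 1, 2, 8, 5], 1) -> 2  [called from main, line 56]
  verify_load(5, 2) -> 2  [called from main, line 58]
Log origins:
  1: from main, line 53
  2: from split_margin, line 2
  3: from split_margin, line 7
  4: from sum_active, line 11
  5: from sum_active, line 16
  6: from gauge_drift, line 28
  7: from bind_quota, line 20
  8: from main, line 55
  9: from audit_lot, line 38
  10: from locate_pivot, line 32
  11: from audit_lot, line 40
  12: from main, line 57
  13: from verify_load, line 45
A correct fix: line 5: replace `marks[span] > span` with `marks[span] > bound`.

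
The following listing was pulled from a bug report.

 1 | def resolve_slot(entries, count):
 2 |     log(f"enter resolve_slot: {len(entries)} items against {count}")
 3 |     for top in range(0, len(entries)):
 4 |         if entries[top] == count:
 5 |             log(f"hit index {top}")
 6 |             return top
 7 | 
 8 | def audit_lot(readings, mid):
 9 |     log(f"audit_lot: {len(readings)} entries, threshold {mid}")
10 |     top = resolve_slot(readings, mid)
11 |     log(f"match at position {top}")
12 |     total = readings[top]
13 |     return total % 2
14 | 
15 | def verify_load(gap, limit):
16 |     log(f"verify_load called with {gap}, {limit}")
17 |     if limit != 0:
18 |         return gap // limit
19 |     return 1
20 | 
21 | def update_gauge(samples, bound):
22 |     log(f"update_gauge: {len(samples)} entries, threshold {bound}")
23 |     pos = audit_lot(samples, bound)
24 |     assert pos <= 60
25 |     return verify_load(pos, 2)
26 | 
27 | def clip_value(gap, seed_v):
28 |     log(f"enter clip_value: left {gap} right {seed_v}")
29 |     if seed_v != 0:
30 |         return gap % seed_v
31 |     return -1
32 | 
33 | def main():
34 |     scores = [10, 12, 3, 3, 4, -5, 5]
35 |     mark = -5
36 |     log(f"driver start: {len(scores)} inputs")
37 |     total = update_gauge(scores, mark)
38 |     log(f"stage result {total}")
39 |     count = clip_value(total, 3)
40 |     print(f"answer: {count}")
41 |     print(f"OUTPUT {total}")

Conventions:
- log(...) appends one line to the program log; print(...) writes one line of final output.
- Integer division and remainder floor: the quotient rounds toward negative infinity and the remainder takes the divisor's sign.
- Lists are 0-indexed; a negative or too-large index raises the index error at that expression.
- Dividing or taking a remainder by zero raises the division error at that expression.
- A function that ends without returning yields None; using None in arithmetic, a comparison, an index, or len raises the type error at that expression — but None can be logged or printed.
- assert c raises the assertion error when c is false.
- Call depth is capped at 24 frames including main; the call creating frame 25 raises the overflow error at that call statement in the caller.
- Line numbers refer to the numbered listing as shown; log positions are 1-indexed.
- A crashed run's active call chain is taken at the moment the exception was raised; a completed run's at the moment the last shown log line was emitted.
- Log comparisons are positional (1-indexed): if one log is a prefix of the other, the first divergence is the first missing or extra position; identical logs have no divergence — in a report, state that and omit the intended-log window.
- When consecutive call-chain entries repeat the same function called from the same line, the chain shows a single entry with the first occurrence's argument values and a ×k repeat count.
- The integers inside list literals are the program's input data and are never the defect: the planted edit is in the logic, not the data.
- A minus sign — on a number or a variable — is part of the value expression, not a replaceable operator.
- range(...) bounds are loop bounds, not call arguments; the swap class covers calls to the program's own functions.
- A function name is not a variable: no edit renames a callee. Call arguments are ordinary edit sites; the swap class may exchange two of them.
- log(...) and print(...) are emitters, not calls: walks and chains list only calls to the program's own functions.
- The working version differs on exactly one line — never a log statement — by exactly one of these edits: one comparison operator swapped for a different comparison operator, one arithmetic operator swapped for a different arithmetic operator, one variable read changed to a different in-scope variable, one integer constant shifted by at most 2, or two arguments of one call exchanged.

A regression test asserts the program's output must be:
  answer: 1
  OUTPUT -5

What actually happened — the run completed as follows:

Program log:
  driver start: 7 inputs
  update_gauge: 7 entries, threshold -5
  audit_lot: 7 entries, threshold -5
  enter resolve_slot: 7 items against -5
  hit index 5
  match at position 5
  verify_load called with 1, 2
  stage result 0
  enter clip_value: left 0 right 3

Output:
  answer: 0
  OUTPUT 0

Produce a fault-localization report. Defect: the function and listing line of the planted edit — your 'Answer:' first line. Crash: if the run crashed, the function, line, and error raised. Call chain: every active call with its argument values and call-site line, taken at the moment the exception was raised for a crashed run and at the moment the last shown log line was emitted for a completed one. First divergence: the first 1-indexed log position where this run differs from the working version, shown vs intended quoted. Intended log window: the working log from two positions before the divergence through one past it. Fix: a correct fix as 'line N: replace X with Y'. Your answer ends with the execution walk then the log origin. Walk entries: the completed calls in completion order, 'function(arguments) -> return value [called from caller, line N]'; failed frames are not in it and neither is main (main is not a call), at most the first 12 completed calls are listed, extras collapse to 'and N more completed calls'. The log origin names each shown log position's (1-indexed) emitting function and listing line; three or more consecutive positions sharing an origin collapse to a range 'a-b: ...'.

Answer: the defect is in audit_lot at line 13.
Core observation: The log first diverges at position 7: the faulty run prints 'verify_load called with 1, 2' where the working version prints 'verify_load called with -10, 2'.
Call chain: main -> clip_value(0, 3) (called at line 39).
First divergence: position 7; shown 'verify_load called with 1, 2' vs intended 'verify_load called with -10, 2'.
Intended log window:
  5: hit index 5
  6: match at position 5
  7: verify_load called with -10, 2
  8: stage result -5
Execution walk:
  resolve_slot([10, 12, 3, 3, 4, -5, 5], -5) -> 5  [called from audit_lot, line 10]
  audit_lot([10, 12, 3, 3, 4, -5, 5], -5) -> 1  [called from update_gauge, line 23]
  verify_load(1, 2) -> 0  [called from update_gauge, line 25]
  update_gauge([10, 12, 3, 3, 4, -5, 5], -5) -> 0  [called from main, line 37]
  clip_value(0, 3) -> 0  [called from main, line 39]
Log line origins:
  1: from main, line 36
  2: from update_gauge, line 22
  3: from audit_lot, line 9
  4: from resolve_slot, line 2
  5: from resolve_slot, line 5
  6: from audit_lot, line 11
  7: from verify_load, line 16
  8: from main, line 38
  9: from clip_value, line 28
A correct fix: line 13: replace `%` with `*`.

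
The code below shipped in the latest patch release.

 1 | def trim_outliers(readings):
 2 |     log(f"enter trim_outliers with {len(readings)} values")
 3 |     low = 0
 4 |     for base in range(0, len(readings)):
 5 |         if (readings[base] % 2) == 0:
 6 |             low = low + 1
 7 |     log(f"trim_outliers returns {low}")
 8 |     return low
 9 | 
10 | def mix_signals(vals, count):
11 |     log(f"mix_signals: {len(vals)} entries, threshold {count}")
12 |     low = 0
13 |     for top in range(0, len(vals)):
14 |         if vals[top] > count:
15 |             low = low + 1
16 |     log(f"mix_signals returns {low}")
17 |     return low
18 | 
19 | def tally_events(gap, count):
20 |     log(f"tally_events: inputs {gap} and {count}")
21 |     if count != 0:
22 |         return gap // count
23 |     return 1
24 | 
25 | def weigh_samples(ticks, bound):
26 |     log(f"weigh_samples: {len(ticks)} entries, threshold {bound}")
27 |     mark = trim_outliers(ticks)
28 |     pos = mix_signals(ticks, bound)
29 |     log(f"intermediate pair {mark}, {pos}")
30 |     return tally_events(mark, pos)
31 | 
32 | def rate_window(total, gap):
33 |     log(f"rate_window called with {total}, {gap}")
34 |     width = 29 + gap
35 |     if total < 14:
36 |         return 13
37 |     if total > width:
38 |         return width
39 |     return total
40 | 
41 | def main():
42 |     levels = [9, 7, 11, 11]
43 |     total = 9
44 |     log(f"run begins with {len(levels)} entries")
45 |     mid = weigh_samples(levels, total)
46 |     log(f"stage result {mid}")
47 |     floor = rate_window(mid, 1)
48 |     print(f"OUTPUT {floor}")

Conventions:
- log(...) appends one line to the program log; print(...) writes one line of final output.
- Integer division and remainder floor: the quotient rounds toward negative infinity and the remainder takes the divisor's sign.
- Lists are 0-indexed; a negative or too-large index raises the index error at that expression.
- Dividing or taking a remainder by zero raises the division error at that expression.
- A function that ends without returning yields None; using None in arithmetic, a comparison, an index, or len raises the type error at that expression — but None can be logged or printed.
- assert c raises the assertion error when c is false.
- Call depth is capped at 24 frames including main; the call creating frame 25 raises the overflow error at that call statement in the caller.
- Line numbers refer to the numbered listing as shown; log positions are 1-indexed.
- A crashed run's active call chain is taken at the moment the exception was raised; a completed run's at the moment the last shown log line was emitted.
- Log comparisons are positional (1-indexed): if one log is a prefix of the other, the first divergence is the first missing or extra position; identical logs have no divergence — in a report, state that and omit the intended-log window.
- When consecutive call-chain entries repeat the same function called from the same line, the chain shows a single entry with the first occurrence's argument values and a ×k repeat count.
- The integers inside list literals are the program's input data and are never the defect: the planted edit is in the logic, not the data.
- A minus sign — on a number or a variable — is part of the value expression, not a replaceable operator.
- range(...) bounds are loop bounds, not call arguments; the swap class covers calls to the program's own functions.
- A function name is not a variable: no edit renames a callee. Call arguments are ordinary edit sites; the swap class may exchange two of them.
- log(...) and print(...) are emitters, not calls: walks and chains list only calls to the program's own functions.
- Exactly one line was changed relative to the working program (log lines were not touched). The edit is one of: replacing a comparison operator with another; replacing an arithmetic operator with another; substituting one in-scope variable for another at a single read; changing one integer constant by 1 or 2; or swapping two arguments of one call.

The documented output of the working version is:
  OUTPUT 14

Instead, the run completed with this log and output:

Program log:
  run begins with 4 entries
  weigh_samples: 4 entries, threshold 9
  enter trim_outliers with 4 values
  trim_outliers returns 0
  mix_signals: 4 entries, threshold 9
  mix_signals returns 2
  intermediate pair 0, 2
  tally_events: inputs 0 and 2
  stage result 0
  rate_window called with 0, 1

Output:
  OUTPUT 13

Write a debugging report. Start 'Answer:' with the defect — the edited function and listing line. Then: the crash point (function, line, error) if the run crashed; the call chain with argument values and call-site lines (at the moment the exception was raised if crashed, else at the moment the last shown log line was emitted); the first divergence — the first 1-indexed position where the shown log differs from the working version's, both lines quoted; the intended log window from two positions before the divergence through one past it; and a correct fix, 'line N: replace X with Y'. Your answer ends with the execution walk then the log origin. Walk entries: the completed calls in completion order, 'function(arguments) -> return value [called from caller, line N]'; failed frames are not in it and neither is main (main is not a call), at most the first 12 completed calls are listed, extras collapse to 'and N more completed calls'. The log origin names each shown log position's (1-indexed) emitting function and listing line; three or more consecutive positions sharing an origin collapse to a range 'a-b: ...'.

Answer: the defect is in rate_window at line 36.
The tell: No log line changed; the fault shows up purely in the output.
Call chain: main -> rate_window(0, 1) (called at line 47).
First divergence: none (the log streams are identical).
Execution walk:
  trim_outliers([9, 7, 11, 11]) -> 0  [called from weigh_samples, line 27]
  mix_signals([9, 7, 11, 11], 9) -> 2  [called from weigh_samples, line 28]
  tally_events(0, 2) -> 0  [called from weigh_samples, line 30]
  weigh_samples([9, 7, 11, 11], 9) -> 0  [called from main, line 45]
  rate_window(0, 1) -> 13  [called from main, line 47]
Log line origins:
  1: from main, line 44
  2: from weigh_samples, line 26
  3: from trim_outliers, line 2
  4: from trim_outliers, line 7
  5: from mix_signals, line 11
  6: from mix_signals, line 16
  7: from weigh_samples, line 29
  8: from tally_events, line 20
  9: from main, line 46
  10: from rate_window, line 33
A correct fix: line 36: replace `13` with `14`.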